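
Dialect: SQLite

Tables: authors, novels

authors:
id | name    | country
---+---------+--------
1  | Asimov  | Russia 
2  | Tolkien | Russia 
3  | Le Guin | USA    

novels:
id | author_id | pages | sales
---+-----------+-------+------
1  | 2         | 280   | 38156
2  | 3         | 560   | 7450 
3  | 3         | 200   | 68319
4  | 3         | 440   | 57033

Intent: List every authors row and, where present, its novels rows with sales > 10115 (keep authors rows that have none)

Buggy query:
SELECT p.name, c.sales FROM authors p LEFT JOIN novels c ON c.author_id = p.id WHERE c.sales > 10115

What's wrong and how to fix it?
Bug: Filtering c.sales in WHERE discards the NULL rows produced by LEFT JOIN, turning it into an inner join

Fix: Put 'c.sales > 10115' in the JOIN's ON clause instead of WHERE

Corrected query:
SELECT p.name, c.sales FROM authors p LEFT JOIN novels c ON c.author_id = p.id AND c.sales > 10115

Result:
name    | sales
--------+------
Asimov  | NULL 
Tolkien | 38156
Le Guin | 57033
Le Guin | 68319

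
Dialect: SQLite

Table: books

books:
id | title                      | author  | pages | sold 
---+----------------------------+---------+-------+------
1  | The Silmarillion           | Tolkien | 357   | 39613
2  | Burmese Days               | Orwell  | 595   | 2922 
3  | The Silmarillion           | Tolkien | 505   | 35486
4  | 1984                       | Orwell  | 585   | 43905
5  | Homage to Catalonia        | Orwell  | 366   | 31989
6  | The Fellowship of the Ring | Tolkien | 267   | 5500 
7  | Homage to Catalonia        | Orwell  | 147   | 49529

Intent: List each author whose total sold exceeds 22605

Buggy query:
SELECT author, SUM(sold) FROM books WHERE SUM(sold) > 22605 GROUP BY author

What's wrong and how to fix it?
Bug: WHERE runs before GROUP BY, so aggregates aren't available there

Fix: Move the aggregate condition to a HAVING clause

Corrected query:
SELECT author, SUM(sold) FROM books GROUP BY author HAVING SUM(sold) > 22605

Result:
author  | SUM(sold)
--------+----------
Orwell  | 128345   
Tolkien | 80599    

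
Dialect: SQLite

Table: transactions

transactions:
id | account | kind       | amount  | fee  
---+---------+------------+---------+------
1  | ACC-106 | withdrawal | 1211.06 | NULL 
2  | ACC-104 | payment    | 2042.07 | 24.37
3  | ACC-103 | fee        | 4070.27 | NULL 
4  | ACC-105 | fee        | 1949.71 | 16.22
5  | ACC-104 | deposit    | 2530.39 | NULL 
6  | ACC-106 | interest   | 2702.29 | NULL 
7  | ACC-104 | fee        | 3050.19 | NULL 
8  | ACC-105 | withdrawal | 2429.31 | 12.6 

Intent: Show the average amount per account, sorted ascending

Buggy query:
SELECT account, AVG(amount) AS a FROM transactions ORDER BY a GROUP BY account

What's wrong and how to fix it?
Bug: ORDER BY appears before GROUP BY; SQL clause order requires GROUP BY first

Fix: Move ORDER BY to the end, after GROUP BY

Corrected query:
SELECT account, AVG(amount) AS a FROM transactions GROUP BY account ORDER BY a

Result:
account | a          
--------+------------
ACC-106 | 1956.675   
ACC-105 | 2189.51    
ACC-104 | 2540.883333
ACC-103 | 4070.27    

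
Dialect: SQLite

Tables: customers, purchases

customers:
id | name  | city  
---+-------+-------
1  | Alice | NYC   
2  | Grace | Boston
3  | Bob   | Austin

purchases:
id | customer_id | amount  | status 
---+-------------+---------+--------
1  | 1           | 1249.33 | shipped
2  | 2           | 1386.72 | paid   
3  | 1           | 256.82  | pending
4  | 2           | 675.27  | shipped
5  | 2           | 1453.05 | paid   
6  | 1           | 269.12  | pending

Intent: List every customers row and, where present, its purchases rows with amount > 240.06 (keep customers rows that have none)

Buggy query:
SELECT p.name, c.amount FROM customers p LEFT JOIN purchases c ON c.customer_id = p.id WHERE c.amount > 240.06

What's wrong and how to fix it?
Bug: A WHERE condition on the right-hand table after LEFT JOIN drops unmatched parents

Fix: Move the right-table condition into the ON clause so unmatched parents are kept

Corrected query:
SELECT p.name, c.amount FROM customers p LEFT JOIN purchases c ON c.customer_id = p.id AND c.amount > 240.06

Result:
name  | amount 
------+--------
Alice | 256.82 
Alice | 269.12 
Alice | 1249.33
Grace | 675.27 
Grace | 1386.72
Grace | 1453.05
Bob   | NULL   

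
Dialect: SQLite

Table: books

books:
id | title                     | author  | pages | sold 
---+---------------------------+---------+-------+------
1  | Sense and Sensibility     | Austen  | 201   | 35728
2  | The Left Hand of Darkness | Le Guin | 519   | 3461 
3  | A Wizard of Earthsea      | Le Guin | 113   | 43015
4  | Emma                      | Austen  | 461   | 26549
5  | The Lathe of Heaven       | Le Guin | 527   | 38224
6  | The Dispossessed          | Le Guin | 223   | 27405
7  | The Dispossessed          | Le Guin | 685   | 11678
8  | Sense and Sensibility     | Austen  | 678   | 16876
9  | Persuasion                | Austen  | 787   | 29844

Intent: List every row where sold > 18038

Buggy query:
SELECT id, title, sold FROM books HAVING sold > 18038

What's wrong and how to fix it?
Bug: This is a non-aggregate query (no GROUP BY, no aggregates), so in SQLite the HAVING clause is invalid here; a row-level condition belongs in WHERE

Fix: Use WHERE for row-level filtering

Corrected query:
SELECT id, title, sold FROM books WHERE sold > 18038

Result:
id | title                 | sold 
---+-----------------------+------
1  | Sense and Sensibility | 35728
3  | A Wizard of Earthsea  | 43015
4  | Emma                  | 26549
5  | The Lathe of Heaven   | 38224
6  | The Dispossessed      | 27405
9  | Persuasion            | 29844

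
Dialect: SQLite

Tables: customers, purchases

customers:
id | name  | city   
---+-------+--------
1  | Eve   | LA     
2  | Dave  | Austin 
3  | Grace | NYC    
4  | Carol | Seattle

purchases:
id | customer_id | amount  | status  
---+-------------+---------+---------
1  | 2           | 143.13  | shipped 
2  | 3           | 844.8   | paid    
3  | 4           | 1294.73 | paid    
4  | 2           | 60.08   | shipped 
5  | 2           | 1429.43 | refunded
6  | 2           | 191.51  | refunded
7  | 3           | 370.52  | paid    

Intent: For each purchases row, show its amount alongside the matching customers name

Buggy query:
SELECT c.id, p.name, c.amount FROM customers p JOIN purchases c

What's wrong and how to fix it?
Bug: JOIN with no ON clause produces a cartesian product; every purchases row pairs with every customers row

Fix: Specify the join condition linking the foreign key to the parent id

Corrected query:
SELECT c.id, p.name, c.amount FROM customers p JOIN purchases c ON c.customer_id = p.id

Result:
id | name  | amount 
---+-------+--------
1  | Dave  | 143.13 
2  | Grace | 844.8  
3  | Carol | 1294.73
4  | Dave  | 60.08  
5  | Dave  | 1429.43
6  | Dave  | 191.51 
7  | Grace | 370.52 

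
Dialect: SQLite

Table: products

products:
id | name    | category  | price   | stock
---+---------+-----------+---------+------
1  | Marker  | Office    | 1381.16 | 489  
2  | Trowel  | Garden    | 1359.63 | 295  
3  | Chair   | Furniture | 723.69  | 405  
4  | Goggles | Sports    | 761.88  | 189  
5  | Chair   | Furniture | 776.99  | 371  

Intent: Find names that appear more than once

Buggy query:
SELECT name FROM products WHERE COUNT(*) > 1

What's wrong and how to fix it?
Bug: COUNT(*) is an aggregate and cannot be used in WHERE

Fix: Group first, then use HAVING for the count condition

Corrected query:
SELECT name FROM products GROUP BY name HAVING COUNT(*) > 1

Result:
name 
-----
Chair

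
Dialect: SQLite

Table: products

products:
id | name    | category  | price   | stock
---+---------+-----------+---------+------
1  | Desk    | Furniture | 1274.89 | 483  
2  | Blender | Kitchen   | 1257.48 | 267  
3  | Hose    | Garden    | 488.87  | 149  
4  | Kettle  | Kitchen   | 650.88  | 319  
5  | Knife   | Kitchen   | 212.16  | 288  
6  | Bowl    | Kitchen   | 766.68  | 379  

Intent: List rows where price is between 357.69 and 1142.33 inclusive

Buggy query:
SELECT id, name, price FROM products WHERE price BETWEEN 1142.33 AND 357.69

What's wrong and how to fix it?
Bug: The bounds are reversed; BETWEEN a AND b requires a <= b to match anything

Fix: Swap the bounds so the smaller value comes first

Corrected query:
SELECT id, name, price FROM products WHERE price BETWEEN 357.69 AND 1142.33

Result:
id | name   | price 
---+--------+-------
3  | Hose   | 488.87
4  | Kettle | 650.88
6  | Bowl   | 766.68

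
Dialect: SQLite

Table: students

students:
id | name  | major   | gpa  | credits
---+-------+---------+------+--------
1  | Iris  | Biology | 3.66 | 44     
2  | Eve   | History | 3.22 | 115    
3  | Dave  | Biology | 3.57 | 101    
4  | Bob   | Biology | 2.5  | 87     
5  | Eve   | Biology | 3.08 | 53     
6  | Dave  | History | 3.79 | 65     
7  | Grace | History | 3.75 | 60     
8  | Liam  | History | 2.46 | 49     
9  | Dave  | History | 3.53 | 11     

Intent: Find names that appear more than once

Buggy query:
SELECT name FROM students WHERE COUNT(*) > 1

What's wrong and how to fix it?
Bug: COUNT(*) is an aggregate and cannot be used in WHERE

Fix: GROUP BY name, then filter groups with HAVING COUNT(*) > 1

Corrected query:
SELECT name FROM students GROUP BY name HAVING COUNT(*) > 1

Result:
name
----
Dave
Eve 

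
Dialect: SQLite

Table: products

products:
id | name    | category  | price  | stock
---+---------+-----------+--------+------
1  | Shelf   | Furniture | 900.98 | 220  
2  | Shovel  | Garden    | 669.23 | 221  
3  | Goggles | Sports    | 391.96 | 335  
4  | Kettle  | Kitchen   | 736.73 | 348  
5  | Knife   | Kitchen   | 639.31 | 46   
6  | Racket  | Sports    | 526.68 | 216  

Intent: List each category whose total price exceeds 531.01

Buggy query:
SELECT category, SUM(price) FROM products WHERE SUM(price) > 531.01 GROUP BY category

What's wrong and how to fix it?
Bug: Aggregate functions cannot appear in a WHERE clause

Fix: Use HAVING (which filters groups after aggregation) instead of WHERE

Corrected query:
SELECT category, SUM(price) FROM products GROUP BY category HAVING SUM(price) > 531.01

Result:
category  | SUM(price)
----------+-----------
Furniture | 900.98    
Garden    | 669.23    
Kitchen   | 1376.04   
Sports    | 918.64    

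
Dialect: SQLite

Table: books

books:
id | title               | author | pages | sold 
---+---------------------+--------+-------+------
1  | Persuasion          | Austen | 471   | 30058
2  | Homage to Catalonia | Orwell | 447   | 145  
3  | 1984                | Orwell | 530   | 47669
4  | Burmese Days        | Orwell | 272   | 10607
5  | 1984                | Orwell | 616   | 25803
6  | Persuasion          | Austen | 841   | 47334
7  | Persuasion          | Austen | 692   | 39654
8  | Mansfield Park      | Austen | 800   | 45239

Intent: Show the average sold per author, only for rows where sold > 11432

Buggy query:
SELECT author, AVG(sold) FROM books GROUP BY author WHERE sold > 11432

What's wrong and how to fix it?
Bug: Row-level WHERE must come before GROUP BY in the clause order

Fix: Move the WHERE clause before GROUP BY

Corrected query:
SELECT author, AVG(sold) FROM books WHERE sold > 11432 GROUP BY author

Result:
author | AVG(sold)
-------+----------
Austen | 40571.25 
Orwell | 36736    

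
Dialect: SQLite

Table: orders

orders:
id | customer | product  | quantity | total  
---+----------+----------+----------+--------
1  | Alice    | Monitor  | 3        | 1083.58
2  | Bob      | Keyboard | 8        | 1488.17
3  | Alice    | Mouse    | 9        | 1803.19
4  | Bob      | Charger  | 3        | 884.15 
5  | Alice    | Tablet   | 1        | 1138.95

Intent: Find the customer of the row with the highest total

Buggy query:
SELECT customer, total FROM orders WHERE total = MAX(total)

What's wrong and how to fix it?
Bug: WHERE is evaluated per row; an aggregate over the whole table isn't defined there

Fix: Wrap MAX in a scalar subquery so WHERE compares against a single value

Corrected query:
SELECT customer, total FROM orders WHERE total = (SELECT MAX(total) FROM orders)

Result:
customer | total  
---------+--------
Alice    | 1803.19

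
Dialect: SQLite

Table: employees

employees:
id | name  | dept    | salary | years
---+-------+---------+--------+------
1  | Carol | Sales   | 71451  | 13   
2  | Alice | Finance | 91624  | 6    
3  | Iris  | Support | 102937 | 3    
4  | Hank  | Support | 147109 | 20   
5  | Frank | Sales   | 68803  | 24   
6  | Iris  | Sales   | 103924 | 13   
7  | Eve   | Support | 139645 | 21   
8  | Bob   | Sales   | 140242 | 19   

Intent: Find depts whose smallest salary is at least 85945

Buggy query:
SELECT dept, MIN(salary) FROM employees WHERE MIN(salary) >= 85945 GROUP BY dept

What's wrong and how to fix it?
Bug: Aggregates like MIN are computed per group after WHERE runs

Fix: Replace WHERE with HAVING after the GROUP BY

Corrected query:
SELECT dept, MIN(salary) FROM employees GROUP BY dept HAVING MIN(salary) >= 85945

Result:
dept    | MIN(salary)
--------+------------
Finance | 91624      
Support | 102937     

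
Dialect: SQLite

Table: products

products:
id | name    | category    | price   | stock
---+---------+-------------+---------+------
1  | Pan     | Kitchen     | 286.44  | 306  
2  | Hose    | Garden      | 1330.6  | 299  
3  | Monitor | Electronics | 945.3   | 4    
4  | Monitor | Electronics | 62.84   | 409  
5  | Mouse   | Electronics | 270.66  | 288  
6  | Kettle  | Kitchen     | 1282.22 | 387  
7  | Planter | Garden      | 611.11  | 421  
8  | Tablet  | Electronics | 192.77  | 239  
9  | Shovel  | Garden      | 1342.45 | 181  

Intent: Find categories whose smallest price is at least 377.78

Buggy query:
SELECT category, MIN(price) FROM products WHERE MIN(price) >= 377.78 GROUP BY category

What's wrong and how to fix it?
Bug: Aggregates like MIN are computed per group after WHERE runs

Fix: Replace WHERE with HAVING after the GROUP BY

Corrected query:
SELECT category, MIN(price) FROM products GROUP BY category HAVING MIN(price) >= 377.78

Result:
category | MIN(price)
---------+-----------
Garden   | 611.11    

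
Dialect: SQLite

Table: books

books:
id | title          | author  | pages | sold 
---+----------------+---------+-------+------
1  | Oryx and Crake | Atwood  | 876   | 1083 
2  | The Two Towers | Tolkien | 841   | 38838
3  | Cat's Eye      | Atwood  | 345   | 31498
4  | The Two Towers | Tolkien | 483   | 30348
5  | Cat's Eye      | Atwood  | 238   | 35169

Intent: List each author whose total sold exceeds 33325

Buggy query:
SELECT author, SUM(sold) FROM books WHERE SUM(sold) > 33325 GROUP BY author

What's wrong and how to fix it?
Bug: SUM(sold) is an aggregate, but WHERE filters rows before aggregation

Fix: Use HAVING (which filters groups after aggregation) instead of WHERE

Corrected query:
SELECT author, SUM(sold) FROM books GROUP BY author HAVING SUM(sold) > 33325

Result:
author  | SUM(sold)
--------+----------
Atwood  | 67750    
Tolkien | 69186    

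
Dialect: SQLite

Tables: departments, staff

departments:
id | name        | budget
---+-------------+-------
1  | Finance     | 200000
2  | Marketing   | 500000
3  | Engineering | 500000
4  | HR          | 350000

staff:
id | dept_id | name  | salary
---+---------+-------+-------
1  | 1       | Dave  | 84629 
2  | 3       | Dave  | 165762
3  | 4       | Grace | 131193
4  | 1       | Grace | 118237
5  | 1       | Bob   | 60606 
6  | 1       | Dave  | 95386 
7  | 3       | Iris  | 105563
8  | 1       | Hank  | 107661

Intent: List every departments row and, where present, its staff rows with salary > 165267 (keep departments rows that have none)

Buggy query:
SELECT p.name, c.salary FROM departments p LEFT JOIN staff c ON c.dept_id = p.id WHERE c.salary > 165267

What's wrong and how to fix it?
Bug: A WHERE condition on the right-hand table after LEFT JOIN drops unmatched parents

Fix: Move the right-table condition into the ON clause so unmatched parents are kept

Corrected query:
SELECT p.name, c.salary FROM departments p LEFT JOIN staff c ON c.dept_id = p.id AND c.salary > 165267

Result:
name        | salary
------------+-------
Finance     | NULL  
Marketing   | NULL  
Engineering | 165762
HR          | NULL  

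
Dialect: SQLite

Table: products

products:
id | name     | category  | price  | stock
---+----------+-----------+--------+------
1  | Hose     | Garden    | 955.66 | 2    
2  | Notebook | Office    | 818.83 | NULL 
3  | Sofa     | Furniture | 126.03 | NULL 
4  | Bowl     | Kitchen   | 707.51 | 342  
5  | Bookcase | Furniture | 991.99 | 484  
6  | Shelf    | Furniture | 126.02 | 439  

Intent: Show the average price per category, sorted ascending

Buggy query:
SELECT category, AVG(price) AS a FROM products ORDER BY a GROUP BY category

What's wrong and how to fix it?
Bug: GROUP BY must precede ORDER BY

Fix: Move ORDER BY to the end, after GROUP BY

Corrected query:
SELECT category, AVG(price) AS a FROM products GROUP BY category ORDER BY a

Result:
category  | a     
----------+-------
Furniture | 414.68
Kitchen   | 707.51
Office    | 818.83
Garden    | 955.66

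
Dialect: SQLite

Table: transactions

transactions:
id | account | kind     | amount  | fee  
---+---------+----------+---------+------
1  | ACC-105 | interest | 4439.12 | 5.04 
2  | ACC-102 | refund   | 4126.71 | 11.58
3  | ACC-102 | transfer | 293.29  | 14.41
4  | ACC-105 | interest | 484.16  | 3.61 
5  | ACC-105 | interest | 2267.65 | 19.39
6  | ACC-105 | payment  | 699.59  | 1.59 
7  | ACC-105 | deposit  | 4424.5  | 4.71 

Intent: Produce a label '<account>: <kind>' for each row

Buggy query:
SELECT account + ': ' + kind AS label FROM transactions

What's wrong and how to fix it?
Bug: '+' is numeric addition; on text columns SQLite converts them to 0 instead of concatenating

Fix: Use the || operator for string concatenation

Corrected query:
SELECT account || ': ' || kind AS label FROM transactions

Result:
label            
-----------------
ACC-105: interest
ACC-102: refund  
ACC-102: transfer
ACC-105: interest
ACC-105: interest
ACC-105: payment 
ACC-105: deposit 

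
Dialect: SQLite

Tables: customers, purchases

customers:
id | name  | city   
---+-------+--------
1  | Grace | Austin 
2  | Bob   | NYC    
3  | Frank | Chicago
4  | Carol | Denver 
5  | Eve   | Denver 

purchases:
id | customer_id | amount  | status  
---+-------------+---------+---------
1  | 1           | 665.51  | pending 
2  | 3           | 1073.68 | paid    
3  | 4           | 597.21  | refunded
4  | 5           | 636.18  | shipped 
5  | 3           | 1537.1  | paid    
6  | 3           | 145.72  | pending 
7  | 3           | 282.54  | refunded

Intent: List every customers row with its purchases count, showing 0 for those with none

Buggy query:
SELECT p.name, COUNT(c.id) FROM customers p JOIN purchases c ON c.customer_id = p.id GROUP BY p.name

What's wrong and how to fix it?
Bug: INNER JOIN drops customers rows that have no matching purchases rows

Fix: Use LEFT JOIN so parents without children still appear (COUNT(c.id) gives 0)

Corrected query:
SELECT p.name, COUNT(c.id) FROM customers p LEFT JOIN purchases c ON c.customer_id = p.id GROUP BY p.name

Result:
name  | COUNT(c.id)
------+------------
Bob   | 0          
Carol | 1          
Eve   | 1          
Frank | 4          
Grace | 1          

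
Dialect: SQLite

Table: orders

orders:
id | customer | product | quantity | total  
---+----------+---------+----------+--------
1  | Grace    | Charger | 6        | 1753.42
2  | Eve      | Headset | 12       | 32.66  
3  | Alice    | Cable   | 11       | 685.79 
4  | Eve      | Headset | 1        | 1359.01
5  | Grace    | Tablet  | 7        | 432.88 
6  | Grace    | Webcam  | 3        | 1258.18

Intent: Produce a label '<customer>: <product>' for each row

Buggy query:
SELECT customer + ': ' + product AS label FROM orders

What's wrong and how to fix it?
Bug: SQLite uses || for string concatenation; + coerces text to numbers (yielding 0)

Fix: Use the || operator for string concatenation

Corrected query:
SELECT customer || ': ' || product AS label FROM orders

Result:
label         
--------------
Grace: Charger
Eve: Headset  
Alice: Cable  
Eve: Headset  
Grace: Tablet 
Grace: Webcam 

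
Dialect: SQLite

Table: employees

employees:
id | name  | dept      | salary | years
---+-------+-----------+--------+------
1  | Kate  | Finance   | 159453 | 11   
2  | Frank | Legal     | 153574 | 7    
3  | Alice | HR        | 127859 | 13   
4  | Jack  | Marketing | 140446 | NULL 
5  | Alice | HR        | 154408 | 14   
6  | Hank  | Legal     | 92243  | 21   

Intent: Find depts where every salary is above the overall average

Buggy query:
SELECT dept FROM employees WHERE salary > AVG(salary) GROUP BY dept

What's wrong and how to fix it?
Bug: WHERE evaluates per row before aggregation, so AVG() is unavailable

Fix: Use a subquery for AVG and a HAVING MIN(...) filter so the condition holds for every row in the group

Corrected query:
SELECT dept FROM employees GROUP BY dept HAVING MIN(salary) > (SELECT AVG(salary) FROM employees)

Result:
dept     
---------
Finance  
Marketing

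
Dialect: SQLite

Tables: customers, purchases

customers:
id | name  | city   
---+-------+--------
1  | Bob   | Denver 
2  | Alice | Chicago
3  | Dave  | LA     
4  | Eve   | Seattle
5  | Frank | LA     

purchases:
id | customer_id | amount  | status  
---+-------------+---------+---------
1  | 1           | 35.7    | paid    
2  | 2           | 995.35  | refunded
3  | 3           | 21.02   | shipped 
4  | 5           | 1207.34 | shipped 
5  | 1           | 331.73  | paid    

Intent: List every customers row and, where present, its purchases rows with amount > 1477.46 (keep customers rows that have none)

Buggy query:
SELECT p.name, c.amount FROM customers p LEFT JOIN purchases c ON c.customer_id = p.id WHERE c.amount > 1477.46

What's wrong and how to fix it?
Bug: A WHERE condition on the right-hand table after LEFT JOIN drops unmatched parents

Fix: Move the right-table condition into the ON clause so unmatched parents are kept

Corrected query:
SELECT p.name, c.amount FROM customers p LEFT JOIN purchases c ON c.customer_id = p.id AND c.amount > 1477.46

Result:
name  | amount
------+-------
Bob   | NULL  
Alice | NULL  
Dave  | NULL  
Eve   | NULL  
Frank | NULL  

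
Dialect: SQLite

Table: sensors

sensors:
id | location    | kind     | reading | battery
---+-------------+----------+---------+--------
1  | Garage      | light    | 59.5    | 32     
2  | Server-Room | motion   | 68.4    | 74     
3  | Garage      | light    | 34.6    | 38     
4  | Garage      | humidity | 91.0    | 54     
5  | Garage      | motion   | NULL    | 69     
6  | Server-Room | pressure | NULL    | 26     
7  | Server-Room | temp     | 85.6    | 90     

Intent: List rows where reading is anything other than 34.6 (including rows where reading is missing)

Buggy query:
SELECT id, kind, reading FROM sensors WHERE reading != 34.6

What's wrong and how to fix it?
Bug: 'reading != 34.6' is unknown when reading is NULL, so NULL rows are silently excluded

Fix: Handle NULL separately with IS NULL alongside the inequality

Corrected query:
SELECT id, kind, reading FROM sensors WHERE reading != 34.6 OR reading IS NULL

Result:
id | kind     | reading
---+----------+--------
1  | light    | 59.5   
2  | motion   | 68.4   
4  | humidity | 91     
5  | motion   | NULL   
6  | pressure | NULL   
7  | temp     | 85.6   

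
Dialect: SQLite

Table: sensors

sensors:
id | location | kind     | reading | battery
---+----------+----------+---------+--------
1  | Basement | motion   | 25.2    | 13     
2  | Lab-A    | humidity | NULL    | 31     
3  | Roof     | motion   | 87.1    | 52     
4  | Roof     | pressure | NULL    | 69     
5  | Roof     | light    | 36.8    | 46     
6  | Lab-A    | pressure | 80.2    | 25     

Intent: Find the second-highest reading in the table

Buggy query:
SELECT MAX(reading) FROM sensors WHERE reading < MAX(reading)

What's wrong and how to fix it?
Bug: MAX(reading) on the right of the comparison is an aggregate-in-WHERE error

Fix: Compute the overall MAX in a subquery, then take MAX of rows below it

Corrected query:
SELECT MAX(reading) FROM sensors WHERE reading < (SELECT MAX(reading) FROM sensors)

Result:
MAX(reading)
------------
80.2        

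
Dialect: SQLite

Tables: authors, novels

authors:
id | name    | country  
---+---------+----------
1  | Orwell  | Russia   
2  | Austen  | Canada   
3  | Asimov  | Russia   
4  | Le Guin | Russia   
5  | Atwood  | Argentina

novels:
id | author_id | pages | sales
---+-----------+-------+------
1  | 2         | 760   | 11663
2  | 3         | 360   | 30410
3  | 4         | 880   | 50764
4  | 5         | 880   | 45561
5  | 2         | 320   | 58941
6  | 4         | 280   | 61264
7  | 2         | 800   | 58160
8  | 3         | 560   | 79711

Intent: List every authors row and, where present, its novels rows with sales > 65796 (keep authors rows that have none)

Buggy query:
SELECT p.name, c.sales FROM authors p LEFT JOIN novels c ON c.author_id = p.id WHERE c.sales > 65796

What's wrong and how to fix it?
Bug: Filtering c.sales in WHERE discards the NULL rows produced by LEFT JOIN, turning it into an inner join

Fix: Move the right-table condition into the ON clause so unmatched parents are kept

Corrected query:
SELECT p.name, c.sales FROM authors p LEFT JOIN novels c ON c.author_id = p.id AND c.sales > 65796

Result:
name    | sales
--------+------
Orwell  | NULL 
Austen  | NULL 
Asimov  | 79711
Le Guin | NULL 
Atwood  | NULL 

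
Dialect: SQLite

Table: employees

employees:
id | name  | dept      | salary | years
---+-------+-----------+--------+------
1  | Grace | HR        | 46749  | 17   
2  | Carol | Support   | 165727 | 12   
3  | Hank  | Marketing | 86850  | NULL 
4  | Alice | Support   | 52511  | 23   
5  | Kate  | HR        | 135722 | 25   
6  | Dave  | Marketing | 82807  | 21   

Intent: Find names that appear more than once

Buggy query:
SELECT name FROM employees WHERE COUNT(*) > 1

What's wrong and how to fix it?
Bug: COUNT(*) is an aggregate and cannot be used in WHERE

Fix: GROUP BY name, then filter groups with HAVING COUNT(*) > 1

Corrected query:
SELECT name FROM employees GROUP BY name HAVING COUNT(*) > 1

Result:
(no rows)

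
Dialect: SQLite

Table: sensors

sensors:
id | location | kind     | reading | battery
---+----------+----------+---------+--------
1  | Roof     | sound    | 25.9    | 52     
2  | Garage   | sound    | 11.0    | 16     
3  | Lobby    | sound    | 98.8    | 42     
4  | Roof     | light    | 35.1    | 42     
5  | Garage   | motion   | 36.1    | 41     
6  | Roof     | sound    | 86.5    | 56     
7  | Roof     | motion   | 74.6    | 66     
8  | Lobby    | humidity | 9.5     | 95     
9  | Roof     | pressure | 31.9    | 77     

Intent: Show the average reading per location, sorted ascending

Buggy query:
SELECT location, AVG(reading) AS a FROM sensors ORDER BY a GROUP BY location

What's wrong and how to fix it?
Bug: ORDER BY appears before GROUP BY; SQL clause order requires GROUP BY first

Fix: Reorder: SELECT … FROM … GROUP BY … ORDER BY …

Corrected query:
SELECT location, AVG(reading) AS a FROM sensors GROUP BY location ORDER BY a

Result:
location | a    
---------+------
Garage   | 23.55
Roof     | 50.8 
Lobby    | 54.15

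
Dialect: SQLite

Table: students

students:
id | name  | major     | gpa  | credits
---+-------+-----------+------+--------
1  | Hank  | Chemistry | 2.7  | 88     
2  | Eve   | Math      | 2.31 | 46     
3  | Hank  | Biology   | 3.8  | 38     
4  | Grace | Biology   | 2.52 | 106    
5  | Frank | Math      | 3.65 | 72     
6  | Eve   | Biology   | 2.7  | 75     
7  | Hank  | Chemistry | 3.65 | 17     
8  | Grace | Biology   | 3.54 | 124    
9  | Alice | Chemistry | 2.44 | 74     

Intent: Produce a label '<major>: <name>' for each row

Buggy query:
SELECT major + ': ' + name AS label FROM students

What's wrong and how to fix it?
Bug: SQLite uses || for string concatenation; + coerces text to numbers (yielding 0)

Fix: Use the || operator for string concatenation

Corrected query:
SELECT major || ': ' || name AS label FROM students

Result:
label           
----------------
Chemistry: Hank 
Math: Eve       
Biology: Hank   
Biology: Grace  
Math: Frank     
Biology: Eve    
Chemistry: Hank 
Biology: Grace  
Chemistry: Alice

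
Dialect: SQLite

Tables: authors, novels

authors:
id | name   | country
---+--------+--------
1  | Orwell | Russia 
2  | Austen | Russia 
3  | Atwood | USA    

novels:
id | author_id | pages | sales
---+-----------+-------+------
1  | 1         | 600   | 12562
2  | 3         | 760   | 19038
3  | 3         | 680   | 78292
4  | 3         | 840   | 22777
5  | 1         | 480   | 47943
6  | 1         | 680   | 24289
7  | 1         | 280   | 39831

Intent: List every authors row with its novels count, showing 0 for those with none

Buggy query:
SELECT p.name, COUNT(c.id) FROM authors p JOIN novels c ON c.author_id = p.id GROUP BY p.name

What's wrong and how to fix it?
Bug: An inner join excludes parents with zero children

Fix: Switch to LEFT JOIN to retain unmatched parent rows

Corrected query:
SELECT p.name, COUNT(c.id) FROM authors p LEFT JOIN novels c ON c.author_id = p.id GROUP BY p.name

Result:
name   | COUNT(c.id)
-------+------------
Atwood | 3          
Austen | 0          
Orwell | 4          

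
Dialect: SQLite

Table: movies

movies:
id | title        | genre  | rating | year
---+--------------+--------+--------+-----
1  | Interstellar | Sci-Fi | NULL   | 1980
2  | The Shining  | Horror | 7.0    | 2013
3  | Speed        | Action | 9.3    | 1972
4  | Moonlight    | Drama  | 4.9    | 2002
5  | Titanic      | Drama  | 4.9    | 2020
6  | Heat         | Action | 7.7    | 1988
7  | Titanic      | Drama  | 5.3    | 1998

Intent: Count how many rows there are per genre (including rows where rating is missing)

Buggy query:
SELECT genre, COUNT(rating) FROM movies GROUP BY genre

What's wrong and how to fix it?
Bug: COUNT(column) counts non-NULL values only; rows with NULL rating aren't counted

Fix: Replace COUNT(rating) with COUNT(*)

Corrected query:
SELECT genre, COUNT(*) FROM movies GROUP BY genre

Result:
genre  | COUNT(*)
-------+---------
Action | 2       
Drama  | 3       
Horror | 1       
Sci-Fi | 1       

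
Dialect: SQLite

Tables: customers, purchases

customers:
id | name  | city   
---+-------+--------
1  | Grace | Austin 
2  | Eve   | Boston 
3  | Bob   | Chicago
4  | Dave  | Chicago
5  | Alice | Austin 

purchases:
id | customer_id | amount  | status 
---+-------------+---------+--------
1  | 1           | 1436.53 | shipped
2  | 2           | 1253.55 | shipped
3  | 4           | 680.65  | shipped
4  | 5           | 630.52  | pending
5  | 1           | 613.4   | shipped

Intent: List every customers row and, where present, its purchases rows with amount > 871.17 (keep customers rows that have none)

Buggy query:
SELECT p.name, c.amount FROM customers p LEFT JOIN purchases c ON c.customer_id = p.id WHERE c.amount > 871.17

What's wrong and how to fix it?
Bug: A WHERE condition on the right-hand table after LEFT JOIN drops unmatched parents

Fix: Put 'c.amount > 871.17' in the JOIN's ON clause instead of WHERE

Corrected query:
SELECT p.name, c.amount FROM customers p LEFT JOIN purchases c ON c.customer_id = p.id AND c.amount > 871.17

Result:
name  | amount 
------+--------
Grace | 1436.53
Eve   | 1253.55
Bob   | NULL   
Dave  | NULL   
Alice | NULL   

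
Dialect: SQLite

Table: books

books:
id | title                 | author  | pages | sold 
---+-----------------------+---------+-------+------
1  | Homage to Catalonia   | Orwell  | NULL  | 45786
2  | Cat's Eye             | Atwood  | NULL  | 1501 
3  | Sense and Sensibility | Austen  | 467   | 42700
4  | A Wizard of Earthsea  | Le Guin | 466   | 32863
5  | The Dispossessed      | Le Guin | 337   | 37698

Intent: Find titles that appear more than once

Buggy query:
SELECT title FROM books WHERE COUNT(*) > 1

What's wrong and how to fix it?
Bug: COUNT(*) is an aggregate and cannot be used in WHERE

Fix: GROUP BY title, then filter groups with HAVING COUNT(*) > 1

Corrected query:
SELECT title FROM books GROUP BY title HAVING COUNT(*) > 1

Result:
(no rows)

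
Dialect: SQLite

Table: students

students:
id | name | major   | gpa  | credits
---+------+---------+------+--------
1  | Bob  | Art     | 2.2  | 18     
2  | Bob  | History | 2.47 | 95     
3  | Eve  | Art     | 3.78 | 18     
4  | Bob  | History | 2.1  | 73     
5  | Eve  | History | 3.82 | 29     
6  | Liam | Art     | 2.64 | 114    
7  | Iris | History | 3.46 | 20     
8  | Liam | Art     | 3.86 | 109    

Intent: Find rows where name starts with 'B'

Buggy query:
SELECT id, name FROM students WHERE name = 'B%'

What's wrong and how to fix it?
Bug: '=' compares the literal string including the % character; pattern matching needs LIKE

Fix: Use LIKE for wildcard pattern matching

Corrected query:
SELECT id, name FROM students WHERE name LIKE 'B%'

Result:
id | name
---+-----
1  | Bob 
2  | Bob 
4  | Bob 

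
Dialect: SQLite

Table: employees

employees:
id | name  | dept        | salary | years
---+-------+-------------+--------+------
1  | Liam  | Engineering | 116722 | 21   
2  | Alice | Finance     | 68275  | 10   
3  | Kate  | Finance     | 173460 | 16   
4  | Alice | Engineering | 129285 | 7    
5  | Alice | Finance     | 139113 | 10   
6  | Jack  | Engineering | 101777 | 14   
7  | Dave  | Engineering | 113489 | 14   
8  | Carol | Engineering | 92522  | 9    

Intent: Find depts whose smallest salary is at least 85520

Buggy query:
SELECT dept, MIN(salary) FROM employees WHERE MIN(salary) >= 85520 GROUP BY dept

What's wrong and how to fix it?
Bug: MIN() in WHERE is a misuse of aggregate

Fix: Replace WHERE with HAVING after the GROUP BY

Corrected query:
SELECT dept, MIN(salary) FROM employees GROUP BY dept HAVING MIN(salary) >= 85520

Result:
dept        | MIN(salary)
------------+------------
Engineering | 92522      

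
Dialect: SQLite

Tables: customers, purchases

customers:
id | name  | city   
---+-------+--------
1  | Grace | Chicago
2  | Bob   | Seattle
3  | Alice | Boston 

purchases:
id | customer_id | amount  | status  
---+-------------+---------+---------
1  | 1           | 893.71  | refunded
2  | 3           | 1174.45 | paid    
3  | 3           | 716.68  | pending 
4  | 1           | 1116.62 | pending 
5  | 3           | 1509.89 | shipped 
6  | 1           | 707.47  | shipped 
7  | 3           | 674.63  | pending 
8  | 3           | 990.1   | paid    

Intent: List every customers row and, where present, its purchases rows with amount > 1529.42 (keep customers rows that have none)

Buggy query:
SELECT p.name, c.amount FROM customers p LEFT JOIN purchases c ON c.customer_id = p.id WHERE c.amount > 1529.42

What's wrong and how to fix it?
Bug: Filtering c.amount in WHERE discards the NULL rows produced by LEFT JOIN, turning it into an inner join

Fix: Move the right-table condition into the ON clause so unmatched parents are kept

Corrected query:
SELECT p.name, c.amount FROM customers p LEFT JOIN purchases c ON c.customer_id = p.id AND c.amount > 1529.42

Result:
name  | amount
------+-------
Grace | NULL  
Bob   | NULL  
Alice | NULL  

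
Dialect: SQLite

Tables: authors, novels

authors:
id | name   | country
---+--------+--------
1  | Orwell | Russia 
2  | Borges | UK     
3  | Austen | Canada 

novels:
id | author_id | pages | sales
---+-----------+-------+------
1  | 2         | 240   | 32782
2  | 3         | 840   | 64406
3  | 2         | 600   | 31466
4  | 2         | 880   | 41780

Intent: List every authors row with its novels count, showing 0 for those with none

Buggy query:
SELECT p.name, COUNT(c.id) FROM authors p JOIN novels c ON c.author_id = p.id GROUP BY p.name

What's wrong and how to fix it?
Bug: An inner join excludes parents with zero children

Fix: Switch to LEFT JOIN to retain unmatched parent rows

Corrected query:
SELECT p.name, COUNT(c.id) FROM authors p LEFT JOIN novels c ON c.author_id = p.id GROUP BY p.name

Result:
name   | COUNT(c.id)
-------+------------
Austen | 1          
Borges | 3          
Orwell | 0          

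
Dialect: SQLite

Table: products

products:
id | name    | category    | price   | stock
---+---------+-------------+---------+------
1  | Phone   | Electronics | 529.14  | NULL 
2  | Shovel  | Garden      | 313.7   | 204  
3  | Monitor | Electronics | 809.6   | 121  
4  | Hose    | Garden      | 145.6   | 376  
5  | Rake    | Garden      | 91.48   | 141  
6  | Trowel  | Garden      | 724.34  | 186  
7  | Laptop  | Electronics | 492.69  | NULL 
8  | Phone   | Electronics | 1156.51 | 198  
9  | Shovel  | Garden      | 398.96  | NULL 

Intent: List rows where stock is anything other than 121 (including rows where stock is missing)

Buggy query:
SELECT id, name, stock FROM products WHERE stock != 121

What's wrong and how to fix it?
Bug: 'stock != 121' is unknown when stock is NULL, so NULL rows are silently excluded

Fix: Add an explicit OR stock IS NULL to include the missing-value rows

Corrected query:
SELECT id, name, stock FROM products WHERE stock != 121 OR stock IS NULL

Result:
id | name   | stock
---+--------+------
1  | Phone  | NULL 
2  | Shovel | 204  
4  | Hose   | 376  
5  | Rake   | 141  
6  | Trowel | 186  
7  | Laptop | NULL 
8  | Phone  | 198  
9  | Shovel | NULL 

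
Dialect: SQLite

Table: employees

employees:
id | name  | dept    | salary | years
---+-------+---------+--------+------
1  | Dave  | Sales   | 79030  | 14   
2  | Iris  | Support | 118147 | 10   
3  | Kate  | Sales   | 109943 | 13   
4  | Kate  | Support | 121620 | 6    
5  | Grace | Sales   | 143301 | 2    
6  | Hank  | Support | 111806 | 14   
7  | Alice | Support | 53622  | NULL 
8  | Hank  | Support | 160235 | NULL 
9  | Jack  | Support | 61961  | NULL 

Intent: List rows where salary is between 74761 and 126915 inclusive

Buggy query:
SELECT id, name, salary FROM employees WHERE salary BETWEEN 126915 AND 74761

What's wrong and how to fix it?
Bug: The bounds are reversed; BETWEEN a AND b requires a <= b to match anything

Fix: Swap the bounds so the smaller value comes first

Corrected query:
SELECT id, name, salary FROM employees WHERE salary BETWEEN 74761 AND 126915

Result:
id | name | salary
---+------+-------
1  | Dave | 79030 
2  | Iris | 118147
3  | Kate | 109943
4  | Kate | 121620
6  | Hank | 111806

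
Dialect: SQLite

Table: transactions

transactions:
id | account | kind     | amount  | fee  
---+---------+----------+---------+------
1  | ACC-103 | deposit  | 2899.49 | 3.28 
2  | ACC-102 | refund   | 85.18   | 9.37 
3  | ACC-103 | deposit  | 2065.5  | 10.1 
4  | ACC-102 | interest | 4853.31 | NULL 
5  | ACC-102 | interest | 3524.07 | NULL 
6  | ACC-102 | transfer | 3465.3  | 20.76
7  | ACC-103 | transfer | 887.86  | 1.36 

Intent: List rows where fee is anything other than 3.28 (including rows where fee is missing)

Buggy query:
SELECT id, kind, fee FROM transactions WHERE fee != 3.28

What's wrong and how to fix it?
Bug: 'fee != 3.28' is unknown when fee is NULL, so NULL rows are silently excluded

Fix: Add an explicit OR fee IS NULL to include the missing-value rows

Corrected query:
SELECT id, kind, fee FROM transactions WHERE fee != 3.28 OR fee IS NULL

Result:
id | kind     | fee  
---+----------+------
2  | refund   | 9.37 
3  | deposit  | 10.1 
4  | interest | NULL 
5  | interest | NULL 
6  | transfer | 20.76
7  | transfer | 1.36 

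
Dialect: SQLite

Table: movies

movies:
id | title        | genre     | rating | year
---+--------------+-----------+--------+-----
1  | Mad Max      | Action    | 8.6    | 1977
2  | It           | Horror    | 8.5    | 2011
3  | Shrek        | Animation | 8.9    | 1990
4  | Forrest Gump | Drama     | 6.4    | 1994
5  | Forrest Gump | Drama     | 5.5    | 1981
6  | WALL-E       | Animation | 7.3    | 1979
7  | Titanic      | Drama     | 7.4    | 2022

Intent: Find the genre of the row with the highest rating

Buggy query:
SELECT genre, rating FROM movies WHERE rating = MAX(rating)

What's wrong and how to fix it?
Bug: MAX(rating) is an aggregate and cannot be used directly in WHERE

Fix: Use a subquery: WHERE rating = (SELECT MAX(rating) FROM movies)

Corrected query:
SELECT genre, rating FROM movies WHERE rating = (SELECT MAX(rating) FROM movies)

Result:
genre     | rating
----------+-------
Animation | 8.9   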